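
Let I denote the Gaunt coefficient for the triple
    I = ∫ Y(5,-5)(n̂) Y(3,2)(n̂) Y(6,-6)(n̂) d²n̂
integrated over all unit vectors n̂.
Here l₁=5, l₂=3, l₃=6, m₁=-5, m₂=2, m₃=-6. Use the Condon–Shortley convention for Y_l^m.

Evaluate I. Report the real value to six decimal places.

Σmᵢ = -9 ≠ 0, so the φ-integral vanishes; I = 0

0.000000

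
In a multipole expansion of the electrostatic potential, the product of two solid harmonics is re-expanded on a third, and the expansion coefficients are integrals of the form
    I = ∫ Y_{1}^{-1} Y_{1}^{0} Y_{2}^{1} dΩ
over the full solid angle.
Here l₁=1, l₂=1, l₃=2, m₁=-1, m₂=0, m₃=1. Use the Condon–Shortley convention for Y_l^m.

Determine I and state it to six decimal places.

m-sum 0 ✓  L=4 even ✓  0≤2≤2 ✓
Π(2lᵢ+1) = 3×3×5 = 45
triangle coeff Δ(1,1,2) = 1/30
Σ_t [0,0]: t=0:+1/1 = 1/1
(3j)²=2/15 [(1 1 2; 0 0 0)], sign=+1
Σ_t [0,0]: t=0:+1/2 = 1/2
(3j)²=1/10 [(1 1 2; -1 0 1)], sign=-1
⇒ 4πI² = 3/5
I = (-1)√(3/5/(4π)) = -0.21850969

-0.218510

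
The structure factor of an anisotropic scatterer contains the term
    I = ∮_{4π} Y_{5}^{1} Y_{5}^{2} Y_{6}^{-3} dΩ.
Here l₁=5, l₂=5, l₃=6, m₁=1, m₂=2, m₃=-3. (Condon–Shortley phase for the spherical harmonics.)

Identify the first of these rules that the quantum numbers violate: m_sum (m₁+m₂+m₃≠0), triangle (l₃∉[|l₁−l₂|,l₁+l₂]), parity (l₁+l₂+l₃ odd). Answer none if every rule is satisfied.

Σmᵢ = 0  ✓
l₃∈[|l₁−l₂|,l₁+l₂]=[0,10], have l₃=6  ✓
Σlᵢ = 16 ⇒ even  ✓

none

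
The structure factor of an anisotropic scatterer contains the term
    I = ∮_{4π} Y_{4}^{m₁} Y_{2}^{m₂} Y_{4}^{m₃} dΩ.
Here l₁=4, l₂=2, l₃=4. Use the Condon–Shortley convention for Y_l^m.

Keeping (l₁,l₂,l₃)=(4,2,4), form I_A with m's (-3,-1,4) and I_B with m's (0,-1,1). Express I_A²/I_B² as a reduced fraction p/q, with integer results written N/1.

l's match ⇒ only the (l;m) 3-j factors differ between A and B.
A: triangle coeff Δ(4,2,4) = 1/13860; Σ_t [1,1]: t=1:−1/1440 = -1/1440; (3j)²=7/165 [(4 2 4; -3 -1 4)], sign=-1
B: triangle coeff Δ(4,2,4) = 1/13860; Σ_t [0,1]: t=0:+1/96 t=1:−1/72 = -1/288; (3j)²=1/462 [(4 2 4; 0 -1 1)], sign=+1
I_A²/I_B² = (7/165)/(1/462) = 98/5

98/5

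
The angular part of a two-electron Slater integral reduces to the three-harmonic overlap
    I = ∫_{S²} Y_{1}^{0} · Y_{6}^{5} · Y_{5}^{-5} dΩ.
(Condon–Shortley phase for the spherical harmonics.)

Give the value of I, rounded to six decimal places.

m-sum 0 ✓  L=12 even ✓  5≤5≤7 ✓
Π(2lᵢ+1) = 3×13×11 = 429
triangle coeff Δ(1,6,5) = 1/858
Σ_t [1,1]: t=1:−1/14400 = -1/14400
(3j)²=6/143 [(1 6 5; 0 0 0)], sign=+1
Σ_t [1,1]: t=1:−1/3628800 = -1/3628800
(3j)²=1/78 [(1 6 5; 0 5 -5)], sign=-1
⇒ 4πI² = 3/13
I = (-1)√(3/13/(4π)) = -0.13551395

-0.135514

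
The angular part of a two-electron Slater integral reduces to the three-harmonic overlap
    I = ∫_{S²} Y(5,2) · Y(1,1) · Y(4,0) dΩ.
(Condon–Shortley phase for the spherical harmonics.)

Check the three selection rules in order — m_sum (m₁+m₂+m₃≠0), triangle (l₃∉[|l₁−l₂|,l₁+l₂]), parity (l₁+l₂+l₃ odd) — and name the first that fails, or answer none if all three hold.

m₁+m₂+m₃ = 2 + 1 + 0 = 3  ✗
triangle: |5−1|=4 ≤ l₃=4 ≤ 5+1=6
parity: l₁+l₂+l₃ = 10 is even

m_sum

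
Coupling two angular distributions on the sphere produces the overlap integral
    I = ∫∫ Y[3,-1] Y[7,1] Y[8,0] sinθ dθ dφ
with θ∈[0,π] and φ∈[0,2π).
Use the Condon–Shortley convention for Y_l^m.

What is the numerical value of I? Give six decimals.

0.011037

Rules hold: Σm=0, L=18 even, 4≤8≤10.
N = 7·15·17 = 1785
Δ = 2!·4!·12!/19! = 1/5290740
Racah Σ t=0..2: t=0:+1/7257600 t=1:−1/2073600 t=2:+1/7257600 = -1/4838400
⇒ 3j(3 7 8; 0 0 0)² = 252/20995, sgn -1
Racah Σ t=0..2: t=0:+1/46448640 t=1:−1/3628800 t=2:+1/4147200 = -1/77414400
⇒ 3j(3 7 8; -1 1 0)² = 3/41990, sgn -1
4πI² = N·(3j₀)²·(3jₘ)² = 7938/5185765
I = +1·√(0.00153073/4π) = 0.01103683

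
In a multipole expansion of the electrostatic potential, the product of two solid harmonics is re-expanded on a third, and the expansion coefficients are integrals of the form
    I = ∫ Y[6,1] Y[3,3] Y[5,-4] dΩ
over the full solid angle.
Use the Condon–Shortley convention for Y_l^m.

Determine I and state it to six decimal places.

0.072068

Rules hold: Σm=0, L=14 even, 3≤5≤9.
N = 13·7·11 = 1001
Δ = 4!·8!·2!/15! = 1/675675
Racah Σ t=1..3: t=1:−1/8640 t=2:+1/2304 t=3:−1/8640 = 7/34560
⇒ 3j(6 3 5; 0 0 0)² = 7/429, sgn -1
Racah Σ t=4..4: t=4:+1/241920 = 1/241920
⇒ 3j(6 3 5; 1 3 -4)² = 4/1001, sgn -1
4πI² = N·(3j₀)²·(3jₘ)² = 28/429
I = +1·√(0.0652681/4π) = 0.07206849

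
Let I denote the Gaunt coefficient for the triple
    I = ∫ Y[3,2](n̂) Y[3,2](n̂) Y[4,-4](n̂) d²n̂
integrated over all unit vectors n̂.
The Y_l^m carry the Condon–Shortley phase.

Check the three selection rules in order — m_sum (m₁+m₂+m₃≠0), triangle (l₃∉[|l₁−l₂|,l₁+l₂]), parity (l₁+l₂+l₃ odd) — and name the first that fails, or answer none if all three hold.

none

Σmᵢ = 0  ✓
l₃∈[|l₁−l₂|,l₁+l₂]=[0,6], have l₃=4  ✓
Σlᵢ = 10 ⇒ even  ✓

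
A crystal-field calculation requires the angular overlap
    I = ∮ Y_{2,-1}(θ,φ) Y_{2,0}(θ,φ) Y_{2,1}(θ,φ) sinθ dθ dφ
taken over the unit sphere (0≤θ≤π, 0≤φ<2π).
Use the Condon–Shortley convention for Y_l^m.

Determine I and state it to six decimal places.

-0.090112

m-sum 0 ✓  L=6 even ✓  0≤2≤4 ✓
Π(2lᵢ+1) = 5×5×5 = 125
triangle coeff Δ(2,2,2) = 1/630
Σ_t [0,2]: t=0:+1/8 t=1:−1/1 t=2:+1/8 = -3/4
(3j)²=2/35 [(2 2 2; 0 0 0)], sign=-1
Σ_t [1,2]: t=1:−1/2 t=2:+1/4 = -1/4
(3j)²=1/70 [(2 2 2; -1 0 1)], sign=+1
⇒ 4πI² = 5/49
I = (-1)√(5/49/(4π)) = -0.09011188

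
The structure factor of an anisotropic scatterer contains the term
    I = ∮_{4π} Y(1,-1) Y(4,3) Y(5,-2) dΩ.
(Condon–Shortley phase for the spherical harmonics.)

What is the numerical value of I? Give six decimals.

Checks pass: Σm=0; 10 even; l₃=5∈[3,5].
(2·1+1)(2·4+1)(2·5+1) = 297
Δ: 0! 2! 8! / 11! → 1/495
sum: t=0:+1/576 = 1/576
3j²(1 4 5; 0 0 0) = Δ·Π!·Σ² = 5/99  (sign -1)
sum: t=0:+1/10080 = 1/10080
3j²(1 4 5; -1 3 -2) = Δ·Π!·Σ² = 1/165  (sign -1)
combine: 4πI² = 297·5/99·1/165 = 1/11
take √, sign +1: I = 0.08505478

0.085055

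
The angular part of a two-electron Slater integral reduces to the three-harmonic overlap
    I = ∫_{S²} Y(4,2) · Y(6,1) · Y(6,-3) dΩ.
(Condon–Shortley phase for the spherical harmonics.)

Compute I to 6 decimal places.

Checks pass: Σm=0; 16 even; l₃=6∈[2,10].
(2·4+1)(2·6+1)(2·6+1) = 1521
Δ: 4! 4! 8! / 17! → 1/15315300
sum: t=0:+1/829440 t=1:−1/25920 t=2:+1/9216 t=3:−1/25920 t=4:+1/829440 = 7/207360
3j²(4 6 6; 0 0 0) = Δ·Π!·Σ² = 28/2431  (sign +1)
sum: t=0:+1/483840 t=1:−1/51840 t=2:+1/69120 = -1/362880
3j²(4 6 6; 2 1 -3) = Δ·Π!·Σ² = 16/17017  (sign +1)
combine: 4πI² = 1521·28/2431·16/17017 = 576/34969
take √, sign +1: I = 0.03620468

0.036205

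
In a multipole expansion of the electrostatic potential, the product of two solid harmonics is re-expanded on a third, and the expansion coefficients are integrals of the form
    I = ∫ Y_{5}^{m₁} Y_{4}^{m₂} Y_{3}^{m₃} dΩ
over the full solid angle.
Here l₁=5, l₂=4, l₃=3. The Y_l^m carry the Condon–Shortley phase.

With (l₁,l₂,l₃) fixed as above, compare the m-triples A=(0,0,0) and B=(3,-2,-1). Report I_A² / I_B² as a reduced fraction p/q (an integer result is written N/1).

200/189

Shared (l₁,l₂,l₃)=(5,4,3): N and (l;000)² cancel in I_A²/I_B².
A: Δ = 6!·4!·2!/13! = 1/180180; Racah Σ t=2..4: t=2:+1/576 t=3:−1/144 t=4:+1/576 = -1/288; ⇒ 3j(5 4 3; 0 0 0)² = 20/1001, sgn +1
B: Δ = 6!·4!·2!/13! = 1/180180; Racah Σ t=0..2: t=0:+1/5760 t=1:−1/720 t=2:+1/2304 = -1/1280; ⇒ 3j(5 4 3; 3 -2 -1)² = 27/1430, sgn -1
I_A²/I_B² = (20/1001)/(27/1430) = 200/189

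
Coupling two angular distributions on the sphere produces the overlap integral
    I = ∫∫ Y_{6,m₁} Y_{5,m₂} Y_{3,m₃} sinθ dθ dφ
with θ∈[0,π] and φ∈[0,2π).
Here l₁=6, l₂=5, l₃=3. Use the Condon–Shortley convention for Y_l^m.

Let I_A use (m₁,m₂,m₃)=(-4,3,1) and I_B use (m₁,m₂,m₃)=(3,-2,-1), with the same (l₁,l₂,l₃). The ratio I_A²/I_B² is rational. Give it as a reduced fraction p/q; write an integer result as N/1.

Shared (l₁,l₂,l₃)=(6,5,3): N and (l;000)² cancel in I_A²/I_B².
A: Δ = 8!·4!·2!/15! = 1/675675; Racah Σ t=6..8: t=6:+1/69120 t=7:−1/30240 t=8:+1/322560 = -1/64512; ⇒ 3j(6 5 3; -4 3 1)² = 10/1001, sgn -1
B: Δ = 8!·4!·2!/15! = 1/675675; Racah Σ t=1..3: t=1:−1/40320 t=2:+1/8640 t=3:−1/34560 = 1/16128; ⇒ 3j(6 5 3; 3 -2 -1)² = 18/1001, sgn +1
I_A²/I_B² = (10/1001)/(18/1001) = 5/9

5/9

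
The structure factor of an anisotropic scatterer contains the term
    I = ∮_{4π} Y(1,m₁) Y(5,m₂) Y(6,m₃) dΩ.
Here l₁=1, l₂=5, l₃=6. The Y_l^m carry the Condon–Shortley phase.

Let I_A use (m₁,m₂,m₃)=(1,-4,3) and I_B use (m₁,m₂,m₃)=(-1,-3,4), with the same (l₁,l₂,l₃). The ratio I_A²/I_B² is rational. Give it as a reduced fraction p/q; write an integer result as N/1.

Shared (l₁,l₂,l₃)=(1,5,6): N and (l;000)² cancel in I_A²/I_B².
A: Δ = 0!·2!·10!/13! = 1/858; Racah Σ t=0..0: t=0:+1/725760 = 1/725760; ⇒ 3j(1 5 6; 1 -4 3)² = 1/286, sgn -1
B: Δ = 0!·2!·10!/13! = 1/858; Racah Σ t=0..0: t=0:+1/161280 = 1/161280; ⇒ 3j(1 5 6; -1 -3 4)² = 15/286, sgn +1
I_A²/I_B² = (1/286)/(15/286) = 1/15

1/15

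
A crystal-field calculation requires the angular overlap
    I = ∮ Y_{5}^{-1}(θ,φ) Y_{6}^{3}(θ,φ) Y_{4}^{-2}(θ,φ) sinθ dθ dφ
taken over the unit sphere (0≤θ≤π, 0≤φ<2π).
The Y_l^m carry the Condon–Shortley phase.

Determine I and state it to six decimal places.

l₁+l₂+l₃=15 is odd: 3j(l;000)=0 ⇒ I=0

0.000000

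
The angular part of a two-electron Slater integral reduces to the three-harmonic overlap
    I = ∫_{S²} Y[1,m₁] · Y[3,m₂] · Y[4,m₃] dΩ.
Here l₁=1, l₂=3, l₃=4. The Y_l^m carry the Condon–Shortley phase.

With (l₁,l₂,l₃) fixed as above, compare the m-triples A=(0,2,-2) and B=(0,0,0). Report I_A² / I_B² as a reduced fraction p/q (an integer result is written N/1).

Same 1,3,4: normalisation and zero-m 3j drop out of the ratio.
A: Δ: 0! 2! 6! / 9! → 1/252; sum: t=0:+1/120 = 1/120; 3j²(1 3 4; 0 2 -2) = Δ·Π!·Σ² = 1/21  (sign +1)
B: Δ: 0! 2! 6! / 9! → 1/252; sum: t=0:+1/36 = 1/36; 3j²(1 3 4; 0 0 0) = Δ·Π!·Σ² = 4/63  (sign +1)
I_A²/I_B² = (1/21)/(4/63) = 3/4

3/4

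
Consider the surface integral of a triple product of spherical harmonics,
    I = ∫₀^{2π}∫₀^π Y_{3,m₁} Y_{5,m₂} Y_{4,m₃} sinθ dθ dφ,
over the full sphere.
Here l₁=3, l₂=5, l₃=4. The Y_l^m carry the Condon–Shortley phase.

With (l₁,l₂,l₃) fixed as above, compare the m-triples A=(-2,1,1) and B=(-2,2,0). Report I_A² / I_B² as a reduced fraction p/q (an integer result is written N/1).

l's match ⇒ only the (l;m) 3-j factors differ between A and B.
A: triangle coeff Δ(3,5,4) = 1/180180; Σ_t [3,4]: t=3:−1/432 t=4:+1/1152 = -5/3456; (3j)²=625/36036 [(3 5 4; -2 1 1)], sign=+1
B: triangle coeff Δ(3,5,4) = 1/180180; Σ_t [3,4]: t=3:−1/576 t=4:+1/864 = -1/1728; (3j)²=5/1287 [(3 5 4; -2 2 0)], sign=-1
I_A²/I_B² = (625/36036)/(5/1287) = 125/28

125/28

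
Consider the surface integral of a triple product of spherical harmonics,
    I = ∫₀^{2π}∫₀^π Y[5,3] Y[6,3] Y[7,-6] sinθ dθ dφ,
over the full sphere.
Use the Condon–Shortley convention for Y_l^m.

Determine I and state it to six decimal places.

Checks pass: Σm=0; 18 even; l₃=7∈[1,11].
(2·5+1)(2·6+1)(2·7+1) = 2145
Δ: 4! 6! 8! / 19! → 1/174594420
sum: t=0:+1/4147200 t=1:−1/207360 t=2:+1/82944 t=3:−1/207360 t=4:+1/4147200 = 1/345600
3j²(5 6 7; 0 0 0) = Δ·Π!·Σ² = 420/46189  (sign -1)
sum: t=1:−1/29030400 t=2:+1/14515200 = 1/29030400
3j²(5 6 7; 3 3 -6) = Δ·Π!·Σ² = 12/1615  (sign -1)
combine: 4πI² = 2145·420/46189·12/1615 = 15120/104329
take √, sign +1: I = 0.10739114

0.107391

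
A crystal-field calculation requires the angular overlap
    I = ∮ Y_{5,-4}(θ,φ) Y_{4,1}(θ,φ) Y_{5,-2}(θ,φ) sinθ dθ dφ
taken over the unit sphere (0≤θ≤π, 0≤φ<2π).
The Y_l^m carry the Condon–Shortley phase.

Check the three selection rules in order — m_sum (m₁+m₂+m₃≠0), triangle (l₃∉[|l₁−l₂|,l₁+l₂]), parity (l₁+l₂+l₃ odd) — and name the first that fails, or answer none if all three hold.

m_sum

azimuthal sum: -4 + 1 − 2 = -5  ✗
1 ≤ 5 ≤ 9 (triangle on l)
L = 5 + 4 + 5 = 14 (even)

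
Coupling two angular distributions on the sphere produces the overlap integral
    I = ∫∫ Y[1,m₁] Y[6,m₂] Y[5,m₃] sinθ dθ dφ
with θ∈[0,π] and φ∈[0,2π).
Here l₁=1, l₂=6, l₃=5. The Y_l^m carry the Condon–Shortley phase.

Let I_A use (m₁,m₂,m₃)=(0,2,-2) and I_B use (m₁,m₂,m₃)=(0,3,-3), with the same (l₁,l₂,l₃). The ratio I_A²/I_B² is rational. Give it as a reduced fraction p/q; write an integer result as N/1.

Same 1,6,5: normalisation and zero-m 3j drop out of the ratio.
A: Δ: 2! 0! 10! / 13! → 1/858; sum: t=1:−1/30240 = -1/30240; 3j²(1 6 5; 0 2 -2) = Δ·Π!·Σ² = 16/429  (sign +1)
B: Δ: 2! 0! 10! / 13! → 1/858; sum: t=1:−1/80640 = -1/80640; 3j²(1 6 5; 0 3 -3) = Δ·Π!·Σ² = 9/286  (sign -1)
I_A²/I_B² = (16/429)/(9/286) = 32/27

32/27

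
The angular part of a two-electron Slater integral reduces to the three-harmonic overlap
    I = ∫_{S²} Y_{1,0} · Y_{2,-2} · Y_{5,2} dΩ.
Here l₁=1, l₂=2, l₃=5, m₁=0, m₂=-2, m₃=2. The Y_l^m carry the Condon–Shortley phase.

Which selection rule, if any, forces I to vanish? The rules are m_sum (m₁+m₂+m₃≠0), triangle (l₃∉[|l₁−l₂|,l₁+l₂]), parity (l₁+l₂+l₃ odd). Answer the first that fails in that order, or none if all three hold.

m₁+m₂+m₃ = 0 − 2 + 2 = 0  ✓
triangle: |1−2|=1 ≤ l₃=5 ≤ 1+2=3  ✗
parity: l₁+l₂+l₃ = 8 is even

triangle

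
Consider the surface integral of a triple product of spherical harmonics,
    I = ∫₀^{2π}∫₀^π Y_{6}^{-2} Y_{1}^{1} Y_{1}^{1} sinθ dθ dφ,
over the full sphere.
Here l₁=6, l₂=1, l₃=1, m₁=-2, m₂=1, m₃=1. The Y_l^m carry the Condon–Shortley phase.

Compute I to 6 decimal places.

|6−1|≤1≤6+1 violated ⇒ I = 0

0.000000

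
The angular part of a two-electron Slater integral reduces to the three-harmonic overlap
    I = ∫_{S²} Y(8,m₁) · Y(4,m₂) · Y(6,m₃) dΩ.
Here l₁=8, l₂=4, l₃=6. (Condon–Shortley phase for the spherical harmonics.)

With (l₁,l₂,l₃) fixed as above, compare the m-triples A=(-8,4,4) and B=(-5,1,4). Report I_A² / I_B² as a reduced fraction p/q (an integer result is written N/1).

Shared (l₁,l₂,l₃)=(8,4,6): N and (l;000)² cancel in I_A²/I_B².
A: Δ = 6!·10!·2!/19! = 1/23279256; Racah Σ t=6..6: t=6:+1/5225472000 = 1/5225472000; ⇒ 3j(8 4 6; -8 4 4)² = 28/2907, sgn +1
B: Δ = 6!·10!·2!/19! = 1/23279256; Racah Σ t=3..5: t=3:−1/261273600 t=4:+1/17418240 t=5:−1/19353600 = 1/522547200; ⇒ 3j(8 4 6; -5 1 4)² = 5/162792, sgn +1
I_A²/I_B² = (28/2907)/(5/162792) = 1568/5

1568/5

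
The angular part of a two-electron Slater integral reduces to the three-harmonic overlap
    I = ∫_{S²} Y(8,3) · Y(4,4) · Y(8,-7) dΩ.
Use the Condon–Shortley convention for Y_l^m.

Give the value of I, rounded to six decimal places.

Rules hold: Σm=0, L=20 even, 4≤8≤12.
N = 17·9·17 = 2601
Δ = 4!·12!·4!/21! = 1/185175900
Racah Σ t=0..4: t=0:+1/557383680 t=1:−1/21772800 t=2:+1/8294400 t=3:−1/21772800 t=4:+1/557383680 = 1/30965760
⇒ 3j(8 4 8; 0 0 0)² = 36/4199, sgn +1
Racah Σ t=4..4: t=4:+1/22992076800 = 1/22992076800
⇒ 3j(8 4 8; 3 4 -7)² = 5/1938, sgn -1
4πI² = N·(3j₀)²·(3jₘ)² = 270/4693
I = -1·√(0.0575325/4π) = -0.06766307

-0.067663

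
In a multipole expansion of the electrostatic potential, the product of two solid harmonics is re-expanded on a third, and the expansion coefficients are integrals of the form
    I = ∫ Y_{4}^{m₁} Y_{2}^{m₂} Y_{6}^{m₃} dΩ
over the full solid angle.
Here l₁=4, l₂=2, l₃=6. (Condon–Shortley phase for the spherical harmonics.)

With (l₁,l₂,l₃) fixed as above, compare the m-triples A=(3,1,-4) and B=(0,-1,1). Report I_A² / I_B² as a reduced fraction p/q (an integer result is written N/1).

l's match ⇒ only the (l;m) 3-j factors differ between A and B.
A: triangle coeff Δ(4,2,6) = 1/6435; Σ_t [0,0]: t=0:+1/30240 = 1/30240; (3j)²=16/429 [(4 2 6; 3 1 -4)], sign=+1
B: triangle coeff Δ(4,2,6) = 1/6435; Σ_t [0,0]: t=0:+1/3456 = 1/3456; (3j)²=35/1287 [(4 2 6; 0 -1 1)], sign=-1
I_A²/I_B² = (16/429)/(35/1287) = 48/35

48/35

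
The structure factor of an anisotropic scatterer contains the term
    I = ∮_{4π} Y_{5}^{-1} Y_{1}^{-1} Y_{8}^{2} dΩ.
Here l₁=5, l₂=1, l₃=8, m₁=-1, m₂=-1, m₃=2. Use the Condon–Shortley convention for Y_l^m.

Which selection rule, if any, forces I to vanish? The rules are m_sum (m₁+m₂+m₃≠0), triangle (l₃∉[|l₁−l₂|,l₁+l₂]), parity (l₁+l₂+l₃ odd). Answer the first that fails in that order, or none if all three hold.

triangle

azimuthal sum: -1 − 1 + 2 = 0  ✓
4 ≤ 8 ≤ 6 (triangle on l)  ✗
L = 5 + 1 + 8 = 14 (even)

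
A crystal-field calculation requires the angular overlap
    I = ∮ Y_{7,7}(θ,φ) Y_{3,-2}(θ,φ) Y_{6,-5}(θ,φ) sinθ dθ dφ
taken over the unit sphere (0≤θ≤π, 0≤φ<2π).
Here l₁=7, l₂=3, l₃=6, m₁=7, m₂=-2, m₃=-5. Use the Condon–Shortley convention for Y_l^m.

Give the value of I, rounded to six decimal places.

-0.201189

m-sum 0 ✓  L=16 even ✓  4≤6≤10 ✓
Π(2lᵢ+1) = 15×7×13 = 1365
triangle coeff Δ(7,3,6) = 1/2042040
Σ_t [1,3]: t=1:−1/207360 t=2:+1/57600 t=3:−1/207360 = 1/129600
(3j)²=168/12155 [(7 3 6; 0 0 0)], sign=+1
Σ_t [0,0]: t=0:+1/87091200 = 1/87091200
(3j)²=11/408 [(7 3 6; 7 -2 -5)], sign=-1
⇒ 4πI² = 147/289
I = (-1)√(147/289/(4π)) = -0.20118927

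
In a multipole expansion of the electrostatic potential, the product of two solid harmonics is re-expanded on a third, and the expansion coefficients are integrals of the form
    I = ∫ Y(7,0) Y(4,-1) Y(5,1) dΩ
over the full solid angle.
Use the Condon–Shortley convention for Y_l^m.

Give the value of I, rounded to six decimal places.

0.017039

Checks pass: Σm=0; 16 even; l₃=5∈[3,11].
(2·7+1)(2·4+1)(2·5+1) = 1485
Δ: 6! 8! 2! / 17! → 1/6126120
sum: t=2:+1/69120 t=3:−1/20736 t=4:+1/69120 = -1/51840
3j²(7 4 5; 0 0 0) = Δ·Π!·Σ² = 280/21879  (sign +1)
sum: t=1:−1/345600 t=2:+1/34560 t=3:−1/41472 = 1/518400
3j²(7 4 5; 0 -1 1) = Δ·Π!·Σ² = 7/36465  (sign +1)
combine: 4πI² = 1485·280/21879·7/36465 = 1960/537251
take √, sign +1: I = 0.01703862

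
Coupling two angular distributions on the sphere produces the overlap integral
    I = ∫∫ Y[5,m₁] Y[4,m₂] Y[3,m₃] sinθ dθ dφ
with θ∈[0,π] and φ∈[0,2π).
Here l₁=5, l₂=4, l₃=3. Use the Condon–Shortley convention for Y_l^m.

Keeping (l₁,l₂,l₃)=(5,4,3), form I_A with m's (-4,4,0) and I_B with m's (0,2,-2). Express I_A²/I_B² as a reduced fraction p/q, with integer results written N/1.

Same 5,4,3: normalisation and zero-m 3j drop out of the ratio.
A: Δ: 6! 4! 2! / 13! → 1/180180; sum: t=6:+1/8640 = 1/8640; 3j²(5 4 3; -4 4 0) = Δ·Π!·Σ² = 28/715  (sign -1)
B: Δ: 6! 4! 2! / 13! → 1/180180; sum: t=4:+1/576 t=5:−1/2880 = 1/720; 3j²(5 4 3; 0 2 -2) = Δ·Π!·Σ² = 80/3003  (sign -1)
I_A²/I_B² = (28/715)/(80/3003) = 147/100

147/100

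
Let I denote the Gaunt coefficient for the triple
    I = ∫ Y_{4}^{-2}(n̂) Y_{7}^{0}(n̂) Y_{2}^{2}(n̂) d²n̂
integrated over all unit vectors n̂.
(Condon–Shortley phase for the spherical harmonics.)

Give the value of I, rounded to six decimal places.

0.000000

l₃=2 ∉ [3,11] — triangle fails ⇒ I = 0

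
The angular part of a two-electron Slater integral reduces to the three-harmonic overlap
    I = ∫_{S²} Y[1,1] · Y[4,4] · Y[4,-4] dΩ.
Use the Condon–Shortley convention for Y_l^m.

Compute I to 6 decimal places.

1 + 4 − 4 = 1 ≠ 0: azimuthal integral kills it; I = 0

0.000000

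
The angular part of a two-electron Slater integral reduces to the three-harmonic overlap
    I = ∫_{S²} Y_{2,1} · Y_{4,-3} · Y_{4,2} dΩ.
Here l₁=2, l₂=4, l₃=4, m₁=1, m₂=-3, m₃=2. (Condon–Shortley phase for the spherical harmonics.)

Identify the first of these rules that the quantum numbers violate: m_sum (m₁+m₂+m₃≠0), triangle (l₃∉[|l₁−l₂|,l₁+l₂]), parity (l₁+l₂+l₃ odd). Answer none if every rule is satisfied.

m₁+m₂+m₃ = 1 − 3 + 2 = 0  ✓
triangle: |2−4|=2 ≤ l₃=4 ≤ 2+4=6  ✓
parity: l₁+l₂+l₃ = 10 is even  ✓

none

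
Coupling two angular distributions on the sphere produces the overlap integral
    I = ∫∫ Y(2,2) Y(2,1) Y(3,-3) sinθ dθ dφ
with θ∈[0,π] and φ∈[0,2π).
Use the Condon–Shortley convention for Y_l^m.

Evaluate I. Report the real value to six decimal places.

l₁+l₂+l₃=7 is odd: 3j(l;000)=0 ⇒ I=0

0.000000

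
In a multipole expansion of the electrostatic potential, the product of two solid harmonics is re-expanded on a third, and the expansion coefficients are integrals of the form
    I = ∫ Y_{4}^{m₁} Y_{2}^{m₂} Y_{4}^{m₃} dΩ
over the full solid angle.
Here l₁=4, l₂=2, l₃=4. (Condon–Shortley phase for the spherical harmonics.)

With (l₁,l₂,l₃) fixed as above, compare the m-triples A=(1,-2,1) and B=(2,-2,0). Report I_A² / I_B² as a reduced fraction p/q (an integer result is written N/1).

Same 4,2,4: normalisation and zero-m 3j drop out of the ratio.
A: Δ: 2! 6! 2! / 11! → 1/13860; sum: t=0:+1/144 = 1/144; 3j²(4 2 4; 1 -2 1) = Δ·Π!·Σ² = 10/231  (sign -1)
B: Δ: 2! 6! 2! / 11! → 1/13860; sum: t=0:+1/192 = 1/192; 3j²(4 2 4; 2 -2 0) = Δ·Π!·Σ² = 3/77  (sign +1)
I_A²/I_B² = (10/231)/(3/77) = 10/9

10/9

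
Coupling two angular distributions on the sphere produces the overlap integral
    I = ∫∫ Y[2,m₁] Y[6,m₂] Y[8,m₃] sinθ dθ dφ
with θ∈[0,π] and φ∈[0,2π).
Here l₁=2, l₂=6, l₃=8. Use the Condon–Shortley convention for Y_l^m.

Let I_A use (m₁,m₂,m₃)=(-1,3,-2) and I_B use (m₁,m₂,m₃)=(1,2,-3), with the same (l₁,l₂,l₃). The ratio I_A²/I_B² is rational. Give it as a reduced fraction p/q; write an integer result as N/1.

l's match ⇒ only the (l;m) 3-j factors differ between A and B.
A: triangle coeff Δ(2,6,8) = 1/30940; Σ_t [0,0]: t=0:+1/13063680 = 1/13063680; (3j)²=10/1547 [(2 6 8; -1 3 -2)], sign=+1
B: triangle coeff Δ(2,6,8) = 1/30940; Σ_t [0,0]: t=0:+1/5806080 = 1/5806080; (3j)²=165/6188 [(2 6 8; 1 2 -3)], sign=-1
I_A²/I_B² = (10/1547)/(165/6188) = 8/33

8/33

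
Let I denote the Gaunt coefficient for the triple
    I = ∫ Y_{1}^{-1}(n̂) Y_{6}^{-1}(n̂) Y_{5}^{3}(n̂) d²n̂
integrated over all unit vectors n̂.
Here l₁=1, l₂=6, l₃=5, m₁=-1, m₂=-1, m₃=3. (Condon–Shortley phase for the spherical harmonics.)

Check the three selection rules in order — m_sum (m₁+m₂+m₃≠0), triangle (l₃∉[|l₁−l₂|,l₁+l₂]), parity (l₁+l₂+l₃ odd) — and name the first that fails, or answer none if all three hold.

m_sum

azimuthal sum: -1 − 1 + 3 = 1  ✗
5 ≤ 5 ≤ 7 (triangle on l)
L = 1 + 6 + 5 = 12 (even)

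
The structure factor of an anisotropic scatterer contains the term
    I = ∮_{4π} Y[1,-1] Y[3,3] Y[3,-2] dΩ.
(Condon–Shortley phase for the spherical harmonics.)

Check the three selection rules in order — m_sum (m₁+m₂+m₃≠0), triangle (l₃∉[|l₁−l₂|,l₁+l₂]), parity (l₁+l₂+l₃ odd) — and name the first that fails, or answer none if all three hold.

azimuthal sum: -1 + 3 − 2 = 0  ✓
2 ≤ 3 ≤ 4 (triangle on l)  ✓
L = 1 + 3 + 3 = 7 (odd)  ✗

parity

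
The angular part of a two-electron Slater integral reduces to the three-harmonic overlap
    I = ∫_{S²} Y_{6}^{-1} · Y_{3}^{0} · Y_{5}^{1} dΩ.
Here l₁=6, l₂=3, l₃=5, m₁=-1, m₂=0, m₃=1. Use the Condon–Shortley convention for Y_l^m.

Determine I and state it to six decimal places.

-0.123080

Checks pass: Σm=0; 14 even; l₃=5∈[3,9].
(2·6+1)(2·3+1)(2·5+1) = 1001
Δ: 4! 8! 2! / 15! → 1/675675
sum: t=1:−1/8640 t=2:+1/2304 t=3:−1/8640 = 7/34560
3j²(6 3 5; 0 0 0) = Δ·Π!·Σ² = 7/429  (sign -1)
sum: t=1:−1/17280 t=2:+1/2880 t=3:−1/6912 = 1/6912
3j²(6 3 5; -1 0 1) = Δ·Π!·Σ² = 5/429  (sign +1)
combine: 4πI² = 1001·7/429·5/429 = 245/1287
take √, sign -1: I = -0.12308038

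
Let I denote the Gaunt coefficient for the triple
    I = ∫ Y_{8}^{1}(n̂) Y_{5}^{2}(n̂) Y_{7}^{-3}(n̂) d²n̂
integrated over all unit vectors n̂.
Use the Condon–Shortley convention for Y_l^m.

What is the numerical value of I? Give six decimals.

m-sum 0 ✓  L=20 even ✓  3≤7≤13 ✓
Π(2lᵢ+1) = 17×11×15 = 2805
triangle coeff Δ(8,5,7) = 1/814773960
Σ_t [1,5]: t=1:−1/87091200 t=2:+1/4976640 t=3:−1/2073600 t=4:+1/4976640 t=5:−1/87091200 = -1/9676800
(3j)²=360/46189 [(8 5 7; 0 0 0)], sign=+1
Σ_t [3,6]: t=3:−1/14929920 t=4:+1/8709120 t=5:−1/38707200 t=6:+1/1567641600 = 71/3135283200
(3j)²=5041/1662804 [(8 5 7; 1 2 -3)], sign=+1
⇒ 4πI² = 756150/11408683
I = (+1)√(756150/11408683/(4π)) = 0.07262419

0.072624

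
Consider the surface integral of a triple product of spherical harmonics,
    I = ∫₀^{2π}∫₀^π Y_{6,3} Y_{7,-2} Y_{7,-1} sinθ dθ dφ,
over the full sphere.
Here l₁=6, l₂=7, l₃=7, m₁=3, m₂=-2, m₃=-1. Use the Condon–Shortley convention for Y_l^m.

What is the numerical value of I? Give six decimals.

Checks pass: Σm=0; 20 even; l₃=7∈[1,13].
(2·6+1)(2·7+1)(2·7+1) = 2925
Δ: 6! 6! 8! / 21! → 1/2444321880
sum: t=0:+1/2612736000 t=1:−1/20736000 t=2:+1/1658880 t=3:−1/746496 t=4:+1/1658880 t=5:−1/20736000 t=6:+1/2612736000 = -1/4354560
3j²(6 7 7; 0 0 0) = Δ·Π!·Σ² = 1000/138567  (sign +1)
sum: t=0:+1/18662400 t=1:−1/3317760 t=2:+1/4147200 t=3:−1/37324800 = -1/29859840
3j²(6 7 7; 3 -2 -1) = Δ·Π!·Σ² = 175/138567  (sign -1)
combine: 4πI² = 2925·1000/138567·175/138567 = 4375000/164109517
take √, sign -1: I = -0.04605929

-0.046059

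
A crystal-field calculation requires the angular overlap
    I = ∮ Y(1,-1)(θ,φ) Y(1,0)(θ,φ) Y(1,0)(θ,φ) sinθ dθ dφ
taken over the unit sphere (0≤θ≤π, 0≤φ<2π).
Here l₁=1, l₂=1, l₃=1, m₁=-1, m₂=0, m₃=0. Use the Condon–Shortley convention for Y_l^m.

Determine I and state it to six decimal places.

Σmᵢ = -1 ≠ 0, so the φ-integral vanishes; I = 0

0.000000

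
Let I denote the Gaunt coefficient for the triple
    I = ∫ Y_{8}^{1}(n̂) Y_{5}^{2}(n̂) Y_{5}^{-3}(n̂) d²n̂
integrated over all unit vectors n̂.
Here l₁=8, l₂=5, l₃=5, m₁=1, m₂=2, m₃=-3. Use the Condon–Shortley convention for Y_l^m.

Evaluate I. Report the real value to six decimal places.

0.157845

Checks pass: Σm=0; 18 even; l₃=5∈[3,13].
(2·8+1)(2·5+1)(2·5+1) = 2057
Δ: 8! 8! 2! / 19! → 1/37413090
sum: t=3:−1/1036800 t=4:+1/331776 t=5:−1/1036800 = 1/921600
3j²(8 5 5; 0 0 0) = Δ·Π!·Σ² = 490/46189  (sign -1)
sum: t=5:−1/2073600 t=6:+1/7257600 t=7:−1/406425600 = -47/135475200
3j²(8 5 5; 1 2 -3) = Δ·Π!·Σ² = 6627/461890  (sign -1)
combine: 4πI² = 2057·490/46189·6627/461890 = 324723/1037153
take √, sign +1: I = 0.15784476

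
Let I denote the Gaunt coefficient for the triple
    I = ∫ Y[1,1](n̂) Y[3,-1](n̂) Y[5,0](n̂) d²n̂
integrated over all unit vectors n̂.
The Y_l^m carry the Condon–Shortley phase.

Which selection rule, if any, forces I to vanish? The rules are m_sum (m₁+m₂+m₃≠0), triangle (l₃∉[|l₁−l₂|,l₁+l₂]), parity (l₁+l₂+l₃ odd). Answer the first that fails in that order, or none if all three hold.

Σmᵢ = 0  ✓
l₃∈[|l₁−l₂|,l₁+l₂]=[2,4], have l₃=5  ✗
Σlᵢ = 9 ⇒ odd

triangle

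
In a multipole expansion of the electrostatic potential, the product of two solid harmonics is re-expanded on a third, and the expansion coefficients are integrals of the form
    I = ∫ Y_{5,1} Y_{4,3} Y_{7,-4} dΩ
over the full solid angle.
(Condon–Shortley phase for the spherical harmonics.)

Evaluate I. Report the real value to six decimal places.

-0.069211

Rules hold: Σm=0, L=16 even, 1≤7≤9.
N = 11·9·15 = 1485
Δ = 2!·8!·6!/17! = 1/6126120
Racah Σ t=0..2: t=0:+1/69120 t=1:−1/20736 t=2:+1/69120 = -1/51840
⇒ 3j(5 4 7; 0 0 0)² = 280/21879, sgn +1
Racah Σ t=1..2: t=1:−1/518400 t=2:+1/345600 = 1/1036800
⇒ 3j(5 4 7; 1 3 -4)² = 7/2210, sgn -1
4πI² = N·(3j₀)²·(3jₘ)² = 2940/48841
I = -1·√(0.0601953/4π) = -0.06921121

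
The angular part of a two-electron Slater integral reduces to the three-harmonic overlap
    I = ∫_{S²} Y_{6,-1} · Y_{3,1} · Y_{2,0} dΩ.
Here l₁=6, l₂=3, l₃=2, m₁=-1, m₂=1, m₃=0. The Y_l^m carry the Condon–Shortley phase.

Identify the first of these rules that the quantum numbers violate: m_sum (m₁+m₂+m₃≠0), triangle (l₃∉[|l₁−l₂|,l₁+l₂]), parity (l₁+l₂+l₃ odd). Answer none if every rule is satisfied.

triangle

Σmᵢ = 0  ✓
l₃∈[|l₁−l₂|,l₁+l₂]=[3,9], have l₃=2  ✗
Σlᵢ = 11 ⇒ odd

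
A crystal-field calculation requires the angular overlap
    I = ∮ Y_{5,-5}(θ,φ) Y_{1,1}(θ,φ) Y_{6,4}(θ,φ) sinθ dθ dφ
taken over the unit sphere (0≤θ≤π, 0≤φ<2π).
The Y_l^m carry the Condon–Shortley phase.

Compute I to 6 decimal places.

m-sum 0 ✓  L=12 even ✓  4≤6≤6 ✓
Π(2lᵢ+1) = 11×3×13 = 429
triangle coeff Δ(5,1,6) = 1/858
Σ_t [0,0]: t=0:+1/14400 = 1/14400
(3j)²=6/143 [(5 1 6; 0 0 0)], sign=+1
Σ_t [0,0]: t=0:+1/7257600 = 1/7257600
(3j)²=1/858 [(5 1 6; -5 1 4)], sign=+1
⇒ 4πI² = 3/143
I = (+1)√(3/143/(4π)) = 0.04085899

0.040859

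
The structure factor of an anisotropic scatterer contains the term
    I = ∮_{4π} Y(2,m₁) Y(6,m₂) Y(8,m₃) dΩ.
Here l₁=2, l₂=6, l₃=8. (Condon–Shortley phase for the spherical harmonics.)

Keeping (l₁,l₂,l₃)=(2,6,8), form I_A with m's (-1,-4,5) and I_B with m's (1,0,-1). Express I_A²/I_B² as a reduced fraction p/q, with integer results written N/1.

143/98

l's match ⇒ only the (l;m) 3-j factors differ between A and B.
A: triangle coeff Δ(2,6,8) = 1/30940; Σ_t [0,0]: t=0:+1/43545600 = 1/43545600; (3j)²=33/1190 [(2 6 8; -1 -4 5)], sign=-1
B: triangle coeff Δ(2,6,8) = 1/30940; Σ_t [0,0]: t=0:+1/3110400 = 1/3110400; (3j)²=21/1105 [(2 6 8; 1 0 -1)], sign=-1
I_A²/I_B² = (33/1190)/(21/1105) = 143/98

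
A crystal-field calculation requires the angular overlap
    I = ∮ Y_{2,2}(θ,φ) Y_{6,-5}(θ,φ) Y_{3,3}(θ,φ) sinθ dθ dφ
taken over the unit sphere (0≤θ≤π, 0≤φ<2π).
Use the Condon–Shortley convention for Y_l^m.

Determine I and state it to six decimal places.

0.000000

l₃=3 ∉ [4,8] — triangle fails ⇒ I = 0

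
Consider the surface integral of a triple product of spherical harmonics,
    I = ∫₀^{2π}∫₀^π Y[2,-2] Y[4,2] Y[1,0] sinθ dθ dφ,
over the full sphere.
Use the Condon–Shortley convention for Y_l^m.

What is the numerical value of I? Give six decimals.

0.000000

|2−4|≤1≤2+4 violated ⇒ I = 0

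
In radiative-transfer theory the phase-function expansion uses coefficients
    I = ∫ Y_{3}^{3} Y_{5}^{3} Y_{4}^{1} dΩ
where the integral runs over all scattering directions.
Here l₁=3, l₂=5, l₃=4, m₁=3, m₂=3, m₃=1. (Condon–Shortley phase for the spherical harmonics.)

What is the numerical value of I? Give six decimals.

m-sum = 3 + 3 + 1 = 7 ≠ 0 ⇒ I = 0

0.000000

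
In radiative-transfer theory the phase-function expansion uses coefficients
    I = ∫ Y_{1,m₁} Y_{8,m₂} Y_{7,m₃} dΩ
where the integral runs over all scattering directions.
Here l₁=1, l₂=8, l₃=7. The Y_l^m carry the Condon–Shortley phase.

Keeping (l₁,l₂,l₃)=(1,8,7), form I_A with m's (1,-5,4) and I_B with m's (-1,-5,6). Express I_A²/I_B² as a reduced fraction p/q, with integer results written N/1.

26/1

Shared (l₁,l₂,l₃)=(1,8,7): N and (l;000)² cancel in I_A²/I_B².
A: Δ = 2!·0!·14!/17! = 1/2040; Racah Σ t=0..0: t=0:+1/479001600 = 1/479001600; ⇒ 3j(1 8 7; 1 -5 4)² = 13/340, sgn -1
B: Δ = 2!·0!·14!/17! = 1/2040; Racah Σ t=2..2: t=2:+1/12454041600 = 1/12454041600; ⇒ 3j(1 8 7; -1 -5 6)² = 1/680, sgn -1
I_A²/I_B² = (13/340)/(1/680) = 26/1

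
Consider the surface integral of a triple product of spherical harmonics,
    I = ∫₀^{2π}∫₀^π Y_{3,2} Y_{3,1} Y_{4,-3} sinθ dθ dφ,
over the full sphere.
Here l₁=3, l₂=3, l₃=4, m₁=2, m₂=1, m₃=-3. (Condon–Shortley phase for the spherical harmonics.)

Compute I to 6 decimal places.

Checks pass: Σm=0; 10 even; l₃=4∈[0,6].
(2·3+1)(2·3+1)(2·4+1) = 441
Δ: 2! 4! 4! / 11! → 1/34650
sum: t=0:+1/72 t=1:−1/16 t=2:+1/72 = -5/144
3j²(3 3 4; 0 0 0) = Δ·Π!·Σ² = 2/77  (sign -1)
sum: t=0:+1/288 t=1:−1/144 = -1/288
3j²(3 3 4; 2 1 -3) = Δ·Π!·Σ² = 1/99  (sign +1)
combine: 4πI² = 441·2/77·1/99 = 14/121
take √, sign -1: I = -0.09595473

-0.095955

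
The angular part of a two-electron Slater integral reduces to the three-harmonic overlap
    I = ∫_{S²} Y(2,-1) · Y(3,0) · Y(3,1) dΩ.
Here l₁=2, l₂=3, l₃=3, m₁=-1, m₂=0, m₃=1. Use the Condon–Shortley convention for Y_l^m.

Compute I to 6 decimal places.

Checks pass: Σm=0; 8 even; l₃=3∈[1,5].
(2·2+1)(2·3+1)(2·3+1) = 245
Δ: 2! 2! 4! / 9! → 1/3780
sum: t=0:+1/24 t=1:−1/4 t=2:+1/24 = -1/6
3j²(2 3 3; 0 0 0) = Δ·Π!·Σ² = 4/105  (sign +1)
sum: t=1:−1/8 t=2:+1/12 = -1/24
3j²(2 3 3; -1 0 1) = Δ·Π!·Σ² = 1/210  (sign -1)
combine: 4πI² = 245·4/105·1/210 = 2/45
take √, sign -1: I = -0.05947080

-0.059471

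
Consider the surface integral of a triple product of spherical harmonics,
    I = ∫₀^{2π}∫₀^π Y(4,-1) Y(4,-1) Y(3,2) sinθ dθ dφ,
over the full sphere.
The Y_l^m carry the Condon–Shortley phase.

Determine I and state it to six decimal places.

Σlᵢ=11 odd — θ-integrand is odd under cosθ→−cosθ; I=0

0.000000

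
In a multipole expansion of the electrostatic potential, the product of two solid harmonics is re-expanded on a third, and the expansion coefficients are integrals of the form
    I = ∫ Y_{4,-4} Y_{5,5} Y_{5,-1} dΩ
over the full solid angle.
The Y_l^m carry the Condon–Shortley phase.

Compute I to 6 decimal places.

Rules hold: Σm=0, L=14 even, 1≤5≤9.
N = 9·11·11 = 1089
Δ = 4!·4!·6!/15! = 1/3153150
Racah Σ t=0..4: t=0:+1/69120 t=1:−1/1728 t=2:+1/576 t=3:−1/1728 t=4:+1/69120 = 7/11520
⇒ 3j(4 5 5; 0 0 0)² = 2/143, sgn -1
Racah Σ t=4..4: t=4:+1/414720 = 1/414720
⇒ 3j(4 5 5; -4 5 -1)² = 2/429, sgn +1
4πI² = N·(3j₀)²·(3jₘ)² = 12/169
I = -1·√(0.0710059/4π) = -0.07516962

-0.075170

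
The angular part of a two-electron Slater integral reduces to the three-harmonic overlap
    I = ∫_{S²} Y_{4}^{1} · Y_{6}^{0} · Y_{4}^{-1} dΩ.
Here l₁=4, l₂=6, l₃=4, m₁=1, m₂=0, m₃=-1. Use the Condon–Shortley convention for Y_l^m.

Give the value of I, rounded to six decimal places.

Checks pass: Σm=0; 14 even; l₃=4∈[2,10].
(2·4+1)(2·6+1)(2·4+1) = 1053
Δ: 6! 2! 6! / 15! → 1/1261260
sum: t=2:+1/4608 t=3:−1/1296 t=4:+1/4608 = -7/20736
3j²(4 6 4; 0 0 0) = Δ·Π!·Σ² = 20/1287  (sign -1)
sum: t=1:−1/28800 t=2:+1/2304 t=3:−1/2592 = 7/518400
3j²(4 6 4; 1 0 -1) = Δ·Π!·Σ² = 1/25740  (sign -1)
combine: 4πI² = 1053·20/1287·1/25740 = 1/1573
take √, sign +1: I = 0.00711264

0.007113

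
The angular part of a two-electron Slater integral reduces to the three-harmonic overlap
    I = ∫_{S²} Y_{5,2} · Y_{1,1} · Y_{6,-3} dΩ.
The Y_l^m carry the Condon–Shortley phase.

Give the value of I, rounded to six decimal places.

m-sum 0 ✓  L=12 even ✓  4≤6≤6 ✓
Π(2lᵢ+1) = 11×3×13 = 429
triangle coeff Δ(5,1,6) = 1/858
Σ_t [0,0]: t=0:+1/14400 = 1/14400
(3j)²=6/143 [(5 1 6; 0 0 0)], sign=+1
Σ_t [0,0]: t=0:+1/60480 = 1/60480
(3j)²=6/143 [(5 1 6; 2 1 -3)], sign=-1
⇒ 4πI² = 108/143
I = (-1)√(108/143/(4π)) = -0.24515397

-0.245154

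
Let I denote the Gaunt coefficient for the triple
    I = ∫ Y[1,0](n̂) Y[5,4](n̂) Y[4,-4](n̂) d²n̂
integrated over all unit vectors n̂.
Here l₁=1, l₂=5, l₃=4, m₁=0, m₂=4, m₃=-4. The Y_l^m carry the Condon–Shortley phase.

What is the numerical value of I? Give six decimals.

0.147319

m-sum 0 ✓  L=10 even ✓  4≤4≤6 ✓
Π(2lᵢ+1) = 3×11×9 = 297
triangle coeff Δ(1,5,4) = 1/495
Σ_t [1,1]: t=1:−1/576 = -1/576
(3j)²=5/99 [(1 5 4; 0 0 0)], sign=-1
Σ_t [1,1]: t=1:−1/40320 = -1/40320
(3j)²=1/55 [(1 5 4; 0 4 -4)], sign=-1
⇒ 4πI² = 3/11
I = (+1)√(3/11/(4π)) = 0.14731920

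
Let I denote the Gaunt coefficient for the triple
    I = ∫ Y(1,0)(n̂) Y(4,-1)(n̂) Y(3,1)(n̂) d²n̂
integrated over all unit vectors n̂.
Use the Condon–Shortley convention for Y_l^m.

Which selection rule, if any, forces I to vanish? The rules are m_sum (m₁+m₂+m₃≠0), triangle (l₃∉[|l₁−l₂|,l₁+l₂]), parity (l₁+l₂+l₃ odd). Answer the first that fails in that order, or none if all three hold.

Σmᵢ = 0  ✓
l₃∈[|l₁−l₂|,l₁+l₂]=[3,5], have l₃=3  ✓
Σlᵢ = 8 ⇒ even  ✓

none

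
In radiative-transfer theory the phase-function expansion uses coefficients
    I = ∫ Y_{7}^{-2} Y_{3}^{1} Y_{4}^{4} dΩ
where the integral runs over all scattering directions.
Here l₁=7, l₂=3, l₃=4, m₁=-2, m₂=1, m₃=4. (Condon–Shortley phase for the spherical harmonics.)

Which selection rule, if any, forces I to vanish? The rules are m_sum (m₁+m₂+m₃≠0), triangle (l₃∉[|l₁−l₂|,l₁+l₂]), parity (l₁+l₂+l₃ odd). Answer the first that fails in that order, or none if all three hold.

Σmᵢ = 3  ✗
l₃∈[|l₁−l₂|,l₁+l₂]=[4,10], have l₃=4
Σlᵢ = 14 ⇒ even

m_sum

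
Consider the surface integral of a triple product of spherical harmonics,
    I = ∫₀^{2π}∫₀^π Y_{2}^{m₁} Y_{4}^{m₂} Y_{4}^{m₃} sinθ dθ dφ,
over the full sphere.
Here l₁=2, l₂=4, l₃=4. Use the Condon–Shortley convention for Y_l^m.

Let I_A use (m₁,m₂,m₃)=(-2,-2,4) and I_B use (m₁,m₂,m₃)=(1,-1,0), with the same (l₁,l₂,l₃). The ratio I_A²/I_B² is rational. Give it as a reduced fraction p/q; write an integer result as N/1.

28/5

Shared (l₁,l₂,l₃)=(2,4,4): N and (l;000)² cancel in I_A²/I_B².
A: Δ = 2!·2!·6!/11! = 1/13860; Racah Σ t=2..2: t=2:+1/2880 = 1/2880; ⇒ 3j(2 4 4; -2 -2 4)² = 2/165, sgn +1
B: Δ = 2!·2!·6!/11! = 1/13860; Racah Σ t=0..1: t=0:+1/72 t=1:−1/96 = 1/288; ⇒ 3j(2 4 4; 1 -1 0)² = 1/462, sgn +1
I_A²/I_B² = (2/165)/(1/462) = 28/5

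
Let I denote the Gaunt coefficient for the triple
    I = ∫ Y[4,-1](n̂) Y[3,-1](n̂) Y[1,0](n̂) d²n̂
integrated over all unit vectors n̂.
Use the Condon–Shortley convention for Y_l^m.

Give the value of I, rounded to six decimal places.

0.000000

Σmᵢ = -2 ≠ 0, so the φ-integral vanishes; I = 0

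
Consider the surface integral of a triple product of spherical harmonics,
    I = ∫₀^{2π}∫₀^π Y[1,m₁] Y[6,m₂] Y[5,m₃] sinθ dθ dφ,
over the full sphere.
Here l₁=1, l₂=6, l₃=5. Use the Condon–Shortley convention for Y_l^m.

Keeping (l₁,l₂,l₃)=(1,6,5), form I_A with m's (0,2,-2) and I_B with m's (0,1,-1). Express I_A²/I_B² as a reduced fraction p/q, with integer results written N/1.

32/35

Same 1,6,5: normalisation and zero-m 3j drop out of the ratio.
A: Δ: 2! 0! 10! / 13! → 1/858; sum: t=1:−1/30240 = -1/30240; 3j²(1 6 5; 0 2 -2) = Δ·Π!·Σ² = 16/429  (sign +1)
B: Δ: 2! 0! 10! / 13! → 1/858; sum: t=1:−1/17280 = -1/17280; 3j²(1 6 5; 0 1 -1) = Δ·Π!·Σ² = 35/858  (sign -1)
I_A²/I_B² = (16/429)/(35/858) = 32/35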